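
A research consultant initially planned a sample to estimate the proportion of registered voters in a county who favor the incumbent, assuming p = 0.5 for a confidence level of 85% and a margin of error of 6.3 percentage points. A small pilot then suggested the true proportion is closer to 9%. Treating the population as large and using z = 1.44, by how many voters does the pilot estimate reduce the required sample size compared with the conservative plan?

Conservative (p = 0.5): n = 1.44² × 0.25 / 0.063² ≈ 130.61 → 131.
Using p = 0.09: p(1−p) = 0.0819, so n = 1.44² × 0.0819 / 0.063² ≈ 42.79 → 43.
Reduction: 131 − 43 = 88.

88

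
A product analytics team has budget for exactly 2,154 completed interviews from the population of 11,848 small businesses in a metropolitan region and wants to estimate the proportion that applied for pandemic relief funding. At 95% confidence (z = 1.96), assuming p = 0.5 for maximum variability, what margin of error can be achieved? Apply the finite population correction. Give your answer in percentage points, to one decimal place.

1.9

Finite-population factor: (N−n)/(N−1) = (11848−2154)/(11848−1) = 0.8183.
SE(p̂) = √[p(1−p)/n · (N−n)/(N−1)] = √[0.2500/2154 × 0.8183] = 0.00975.
E = z × SE = 1.96 × 0.00975 = 0.01910 ≈ 1.9 percentage points.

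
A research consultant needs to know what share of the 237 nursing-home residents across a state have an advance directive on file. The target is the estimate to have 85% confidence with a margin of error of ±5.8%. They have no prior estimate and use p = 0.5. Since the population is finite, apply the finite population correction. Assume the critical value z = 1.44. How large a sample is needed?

Unadjusted: n₀ = 1.44² × 0.50 × 0.50 / 0.058² ≈ 154.10, so n₀ = 155.
Finite population correction with N = 237: n = n₀ / (1 + (n₀−1)/N) = 155 / (1 + 154/237) = 155 / 1.6498 ≈ 93.95.
Rounding up, n = 94.

94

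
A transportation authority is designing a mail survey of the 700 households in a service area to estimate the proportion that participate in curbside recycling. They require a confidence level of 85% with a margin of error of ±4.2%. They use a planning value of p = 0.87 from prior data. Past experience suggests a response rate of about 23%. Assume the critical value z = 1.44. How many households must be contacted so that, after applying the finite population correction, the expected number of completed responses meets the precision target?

Completed interviews needed (unadjusted): n₀ = 1.44² × 0.1131 / 0.042² ≈ 132.95 → 133.
FPC for N = 700: n = 133 / (1 + 132/700) = 133 / 1.1886 ≈ 111.90 → 112.
At a 23% response rate, contacts needed = 112 / 0.23 ≈ 486.96 → 487.

487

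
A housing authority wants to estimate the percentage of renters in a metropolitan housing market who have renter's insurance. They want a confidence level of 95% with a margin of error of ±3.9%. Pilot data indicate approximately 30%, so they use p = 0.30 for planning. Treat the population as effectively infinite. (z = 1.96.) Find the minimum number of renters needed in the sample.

531

With p = 0.30, p(1−p) = 0.2100.
n = z²·p(1−p)/E² = 1.96² × 0.2100 / 0.039² = 3.8416 × 0.2100 / 0.001521 ≈ 530.40.
Rounding up gives n = 531.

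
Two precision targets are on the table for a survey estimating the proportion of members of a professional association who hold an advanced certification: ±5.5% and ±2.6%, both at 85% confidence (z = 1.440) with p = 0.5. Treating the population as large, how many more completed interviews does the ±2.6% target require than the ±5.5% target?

595

At ±5.5%: n = 1.440² × 0.2500 / 0.055² ≈ 171.37 → 172.
At ±2.6%: n = 1.440² × 0.2500 / 0.026² ≈ 766.86 → 767.
Additional respondents: 767 − 172 = 595.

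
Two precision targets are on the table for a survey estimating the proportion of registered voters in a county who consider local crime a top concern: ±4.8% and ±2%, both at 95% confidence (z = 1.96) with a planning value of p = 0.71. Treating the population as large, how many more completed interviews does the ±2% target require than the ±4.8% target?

At ±4.8%: n = 1.96² × 0.2059 / 0.048² ≈ 343.31 → 344.
At ±2%: n = 1.96² × 0.2059 / 0.020² ≈ 1977.46 → 1978.
Additional respondents: 1978 − 344 = 1634.

1634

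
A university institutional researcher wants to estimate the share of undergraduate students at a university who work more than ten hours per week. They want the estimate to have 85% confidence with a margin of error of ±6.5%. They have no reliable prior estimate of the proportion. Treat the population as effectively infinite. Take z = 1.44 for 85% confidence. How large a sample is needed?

123

With no prior estimate, use p = 0.5, giving p(1−p) = 0.25.
n = z²·p(1−p)/E² = 1.44² × 0.2500 / 0.065² = 2.0736 × 0.2500 / 0.004225 ≈ 122.70.
Rounding up gives n = 123.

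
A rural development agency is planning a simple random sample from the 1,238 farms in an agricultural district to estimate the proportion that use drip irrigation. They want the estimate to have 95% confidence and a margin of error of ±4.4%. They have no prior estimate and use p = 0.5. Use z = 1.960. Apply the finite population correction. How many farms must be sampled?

Unadjusted: n₀ = 1.960² × 0.50 × 0.50 / 0.044² ≈ 496.07, so n₀ = 497.
Finite population correction with N = 1,238: n = n₀ / (1 + (n₀−1)/N) = 497 / (1 + 496/1238) = 497 / 1.4006 ≈ 354.84.
Rounding up, n = 355.

355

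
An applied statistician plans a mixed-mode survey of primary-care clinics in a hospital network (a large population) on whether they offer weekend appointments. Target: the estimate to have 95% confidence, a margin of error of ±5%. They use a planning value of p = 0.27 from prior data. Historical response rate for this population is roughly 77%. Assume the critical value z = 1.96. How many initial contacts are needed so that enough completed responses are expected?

394

Completed interviews needed: n₀ = 1.96² × 0.1971 / 0.050² ≈ 302.87 → 303.
At a 77% response rate, contacts needed = 303 / 0.77 ≈ 393.51 → 394.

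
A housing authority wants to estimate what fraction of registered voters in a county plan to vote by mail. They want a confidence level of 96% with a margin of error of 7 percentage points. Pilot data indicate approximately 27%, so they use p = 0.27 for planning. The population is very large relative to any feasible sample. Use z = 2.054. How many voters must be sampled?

170

With p = 0.27, p(1−p) = 0.1971.
n = z²·p(1−p)/E² = 2.054² × 0.1971 / 0.070² = 4.2189 × 0.1971 / 0.004900 ≈ 169.70.
Rounding up gives n = 170.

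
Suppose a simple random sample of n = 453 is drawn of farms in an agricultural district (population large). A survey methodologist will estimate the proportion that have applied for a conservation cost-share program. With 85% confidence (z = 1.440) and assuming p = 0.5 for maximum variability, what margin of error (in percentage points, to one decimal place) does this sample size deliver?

SE(p̂) = √[p(1−p)/n] = √[0.2500/453] = 0.02349.
E = z × SE = 1.440 × 0.02349 = 0.03383, or 3.4 percentage points.

3.4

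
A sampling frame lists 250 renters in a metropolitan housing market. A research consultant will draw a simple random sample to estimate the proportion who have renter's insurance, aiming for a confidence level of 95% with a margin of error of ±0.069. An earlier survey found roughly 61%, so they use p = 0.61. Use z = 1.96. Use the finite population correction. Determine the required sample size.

109

Unadjusted: n₀ = 1.96² × 0.61 × 0.39 / 0.069² ≈ 191.96, so n₀ = 192.
Finite population correction with N = 250: n = n₀ / (1 + (n₀−1)/N) = 192 / (1 + 191/250) = 192 / 1.7640 ≈ 108.84.
Rounding up, n = 109.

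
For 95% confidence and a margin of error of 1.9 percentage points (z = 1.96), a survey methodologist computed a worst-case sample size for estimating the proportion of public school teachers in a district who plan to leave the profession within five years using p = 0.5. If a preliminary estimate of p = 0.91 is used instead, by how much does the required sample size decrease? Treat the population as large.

Conservative (p = 0.5): n = 1.96² × 0.25 / 0.019² ≈ 2660.39 → 2661.
Using p = 0.91: p(1−p) = 0.0819, so n = 1.96² × 0.0819 / 0.019² ≈ 871.54 → 872.
Reduction: 2661 − 872 = 1789.

1789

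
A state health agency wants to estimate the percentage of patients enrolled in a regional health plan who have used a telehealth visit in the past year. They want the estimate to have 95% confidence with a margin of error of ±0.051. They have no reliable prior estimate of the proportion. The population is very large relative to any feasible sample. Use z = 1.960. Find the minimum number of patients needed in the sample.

370

With no prior estimate, use p = 0.5, giving p(1−p) = 0.25.
n = z²·p(1−p)/E² = 1.960² × 0.2500 / 0.051² = 3.8416 × 0.2500 / 0.002601 ≈ 369.24.
Rounding up gives n = 370.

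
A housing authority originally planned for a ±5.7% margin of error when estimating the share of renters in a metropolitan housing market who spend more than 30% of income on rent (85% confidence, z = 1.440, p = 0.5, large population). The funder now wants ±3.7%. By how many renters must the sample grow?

219

At ±5.7%: n = 1.440² × 0.2500 / 0.057² ≈ 159.56 → 160.
At ±3.7%: n = 1.440² × 0.2500 / 0.037² ≈ 378.67 → 379.
Additional respondents: 379 − 160 = 219.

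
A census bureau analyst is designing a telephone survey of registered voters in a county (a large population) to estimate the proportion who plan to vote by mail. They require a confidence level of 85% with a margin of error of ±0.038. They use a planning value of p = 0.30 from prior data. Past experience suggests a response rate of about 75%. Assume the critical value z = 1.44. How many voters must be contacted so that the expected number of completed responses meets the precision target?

Completed interviews needed: n₀ = 1.44² × 0.2100 / 0.038² ≈ 301.56 → 302.
At a 75% response rate, contacts needed = 302 / 0.75 ≈ 402.67 → 403.

403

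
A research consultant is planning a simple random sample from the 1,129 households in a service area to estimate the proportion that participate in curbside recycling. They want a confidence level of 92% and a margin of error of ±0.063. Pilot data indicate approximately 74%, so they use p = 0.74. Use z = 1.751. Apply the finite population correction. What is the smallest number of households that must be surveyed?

Unadjusted: n₀ = 1.751² × 0.74 × 0.26 / 0.063² ≈ 148.63, so n₀ = 149.
Finite population correction with N = 1,129: n = n₀ / (1 + (n₀−1)/N) = 149 / (1 + 148/1129) = 149 / 1.1311 ≈ 131.73.
Rounding up, n = 132.

132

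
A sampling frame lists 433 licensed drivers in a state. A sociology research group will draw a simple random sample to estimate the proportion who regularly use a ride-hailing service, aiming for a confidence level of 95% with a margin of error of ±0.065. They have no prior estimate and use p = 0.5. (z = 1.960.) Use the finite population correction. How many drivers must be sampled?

Unadjusted: n₀ = 1.960² × 0.50 × 0.50 / 0.065² ≈ 227.31, so n₀ = 228.
Finite population correction with N = 433: n = n₀ / (1 + (n₀−1)/N) = 228 / (1 + 227/433) = 228 / 1.5242 ≈ 149.58.
Rounding up, n = 150.

150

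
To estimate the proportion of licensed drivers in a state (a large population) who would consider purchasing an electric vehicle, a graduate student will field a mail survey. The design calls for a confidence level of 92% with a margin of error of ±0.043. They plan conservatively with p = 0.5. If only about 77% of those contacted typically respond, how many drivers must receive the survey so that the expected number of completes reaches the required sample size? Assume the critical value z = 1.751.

539

Completed interviews needed: n₀ = 1.751² × 0.2500 / 0.043² ≈ 414.55 → 415.
At a 77% response rate, contacts needed = 415 / 0.77 ≈ 538.96 → 539.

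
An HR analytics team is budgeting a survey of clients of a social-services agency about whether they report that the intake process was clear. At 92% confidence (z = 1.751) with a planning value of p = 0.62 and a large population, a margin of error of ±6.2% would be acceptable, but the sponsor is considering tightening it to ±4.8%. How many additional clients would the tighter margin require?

At ±6.2%: n = 1.751² × 0.2356 / 0.062² ≈ 187.92 → 188.
At ±4.8%: n = 1.751² × 0.2356 / 0.048² ≈ 313.52 → 314.
Additional respondents: 314 − 188 = 126.

126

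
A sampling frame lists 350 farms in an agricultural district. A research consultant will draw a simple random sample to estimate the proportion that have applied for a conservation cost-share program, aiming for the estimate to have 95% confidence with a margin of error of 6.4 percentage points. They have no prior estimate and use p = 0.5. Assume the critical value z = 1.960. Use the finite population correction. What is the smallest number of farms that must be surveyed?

141

Unadjusted: n₀ = 1.960² × 0.50 × 0.50 / 0.064² ≈ 234.47, so n₀ = 235.
Finite population correction with N = 350: n = n₀ / (1 + (n₀−1)/N) = 235 / (1 + 234/350) = 235 / 1.6686 ≈ 140.84.
Rounding up, n = 141.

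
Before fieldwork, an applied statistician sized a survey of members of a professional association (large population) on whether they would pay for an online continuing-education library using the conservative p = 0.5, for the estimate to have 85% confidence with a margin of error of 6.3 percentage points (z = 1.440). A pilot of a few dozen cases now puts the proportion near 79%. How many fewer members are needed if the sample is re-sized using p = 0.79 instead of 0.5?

44

Conservative (p = 0.5): n = 1.440² × 0.25 / 0.063² ≈ 130.61 → 131.
Using p = 0.79: p(1−p) = 0.1659, so n = 1.440² × 0.1659 / 0.063² ≈ 86.67 → 87.
Reduction: 131 − 87 = 44.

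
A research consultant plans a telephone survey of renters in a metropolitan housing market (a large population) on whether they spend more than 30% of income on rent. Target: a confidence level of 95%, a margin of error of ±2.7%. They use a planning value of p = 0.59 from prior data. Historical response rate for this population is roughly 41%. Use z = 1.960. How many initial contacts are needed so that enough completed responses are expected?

3110

Completed interviews needed: n₀ = 1.960² × 0.2419 / 0.027² ≈ 1274.74 → 1275.
At a 41% response rate, contacts needed = 1275 / 0.41 ≈ 3109.76 → 3110.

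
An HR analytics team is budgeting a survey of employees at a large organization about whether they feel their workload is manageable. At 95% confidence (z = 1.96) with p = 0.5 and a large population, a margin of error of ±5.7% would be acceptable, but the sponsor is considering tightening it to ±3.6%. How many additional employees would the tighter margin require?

At ±5.7%: n = 1.96² × 0.2500 / 0.057² ≈ 295.60 → 296.
At ±3.6%: n = 1.96² × 0.2500 / 0.036² ≈ 741.05 → 742.
Additional respondents: 742 − 296 = 446.

446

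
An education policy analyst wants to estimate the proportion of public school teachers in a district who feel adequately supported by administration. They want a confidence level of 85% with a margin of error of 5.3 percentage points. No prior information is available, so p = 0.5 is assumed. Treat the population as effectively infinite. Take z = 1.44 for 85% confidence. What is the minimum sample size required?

With p = 0.5, p(1−p) = 0.25.
n = z²·p(1−p)/E² = 1.44² × 0.2500 / 0.053² = 2.0736 × 0.2500 / 0.002809 ≈ 184.55.
Rounding up gives n = 185.

185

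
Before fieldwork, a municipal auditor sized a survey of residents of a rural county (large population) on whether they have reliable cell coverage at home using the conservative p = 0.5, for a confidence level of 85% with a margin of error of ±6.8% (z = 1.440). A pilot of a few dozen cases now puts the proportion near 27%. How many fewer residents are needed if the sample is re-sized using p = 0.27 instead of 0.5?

Conservative (p = 0.5): n = 1.440² × 0.25 / 0.068² ≈ 112.11 → 113.
Using p = 0.27: p(1−p) = 0.1971, so n = 1.440² × 0.1971 / 0.068² ≈ 88.39 → 89.
Reduction: 113 − 89 = 24.

24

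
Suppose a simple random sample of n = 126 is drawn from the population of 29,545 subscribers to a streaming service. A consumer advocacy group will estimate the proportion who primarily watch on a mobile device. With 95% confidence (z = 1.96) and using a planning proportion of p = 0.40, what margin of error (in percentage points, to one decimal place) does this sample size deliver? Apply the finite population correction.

8.5

Finite-population factor: (N−n)/(N−1) = (29545−126)/(29545−1) = 0.9958.
SE(p̂) = √[p(1−p)/n · (N−n)/(N−1)] = √[0.2400/126 × 0.9958] = 0.04355.
E = z × SE = 1.96 × 0.04355 = 0.08536 ≈ 8.5 percentage points.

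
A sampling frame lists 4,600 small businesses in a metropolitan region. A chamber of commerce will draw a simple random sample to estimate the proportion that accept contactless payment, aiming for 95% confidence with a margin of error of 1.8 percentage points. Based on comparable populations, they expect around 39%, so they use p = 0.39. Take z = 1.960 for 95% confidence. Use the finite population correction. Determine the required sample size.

1749

Unadjusted: n₀ = 1.960² × 0.39 × 0.61 / 0.018² ≈ 2820.73, so n₀ = 2821.
Finite population correction with N = 4,600: n = n₀ / (1 + (n₀−1)/N) = 2821 / (1 + 2820/4600) = 2821 / 1.6130 ≈ 1748.87.
Rounding up, n = 1749.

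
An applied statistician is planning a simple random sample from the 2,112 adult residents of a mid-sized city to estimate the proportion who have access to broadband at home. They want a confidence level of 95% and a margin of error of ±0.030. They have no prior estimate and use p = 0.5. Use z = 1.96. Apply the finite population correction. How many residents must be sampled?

Unadjusted: n₀ = 1.96² × 0.50 × 0.50 / 0.030² ≈ 1067.11, so n₀ = 1068.
Finite population correction with N = 2,112: n = n₀ / (1 + (n₀−1)/N) = 1068 / (1 + 1067/2112) = 1068 / 1.5052 ≈ 709.54.
Rounding up, n = 710.

710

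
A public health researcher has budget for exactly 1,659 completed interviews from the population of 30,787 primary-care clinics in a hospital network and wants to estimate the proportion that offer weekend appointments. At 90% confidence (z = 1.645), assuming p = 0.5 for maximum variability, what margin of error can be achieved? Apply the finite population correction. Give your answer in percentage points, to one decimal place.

2.0

Finite-population factor: (N−n)/(N−1) = (30787−1659)/(30787−1) = 0.9461.
SE(p̂) = √[p(1−p)/n · (N−n)/(N−1)] = √[0.2500/1659 × 0.9461] = 0.01194.
E = z × SE = 1.645 × 0.01194 = 0.01964 ≈ 2.0 percentage points.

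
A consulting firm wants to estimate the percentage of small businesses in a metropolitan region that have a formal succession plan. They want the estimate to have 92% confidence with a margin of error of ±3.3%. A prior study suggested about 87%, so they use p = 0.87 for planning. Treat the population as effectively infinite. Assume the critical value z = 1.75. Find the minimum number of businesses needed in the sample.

319

With p = 0.87, p(1−p) = 0.1131.
n = z²·p(1−p)/E² = 1.75² × 0.1131 / 0.033² = 3.0625 × 0.1131 / 0.001089 ≈ 318.06.
Rounding up gives n = 319.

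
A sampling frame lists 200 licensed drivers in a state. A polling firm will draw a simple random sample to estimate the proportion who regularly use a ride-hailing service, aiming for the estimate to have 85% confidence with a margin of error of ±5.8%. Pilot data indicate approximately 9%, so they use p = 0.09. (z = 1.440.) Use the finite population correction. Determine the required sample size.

41

Unadjusted: n₀ = 1.440² × 0.09 × 0.91 / 0.058² ≈ 50.48, so n₀ = 51.
Finite population correction with N = 200: n = n₀ / (1 + (n₀−1)/N) = 51 / (1 + 50/200) = 51 / 1.2500 ≈ 40.80.
Rounding up, n = 41.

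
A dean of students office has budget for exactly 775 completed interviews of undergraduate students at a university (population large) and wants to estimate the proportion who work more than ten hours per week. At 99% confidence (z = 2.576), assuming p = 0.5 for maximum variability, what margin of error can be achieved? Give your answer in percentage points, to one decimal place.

4.6

SE(p̂) = √[p(1−p)/n] = √[0.2500/775] = 0.01796.
E = z × SE = 2.576 × 0.01796 = 0.04627, or 4.6 percentage points.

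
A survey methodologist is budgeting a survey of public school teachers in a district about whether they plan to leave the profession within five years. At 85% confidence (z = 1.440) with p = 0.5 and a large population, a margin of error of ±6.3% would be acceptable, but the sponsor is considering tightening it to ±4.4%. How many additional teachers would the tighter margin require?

At ±6.3%: n = 1.440² × 0.2500 / 0.063² ≈ 130.61 → 131.
At ±4.4%: n = 1.440² × 0.2500 / 0.044² ≈ 267.77 → 268.
Additional respondents: 268 − 131 = 137.

137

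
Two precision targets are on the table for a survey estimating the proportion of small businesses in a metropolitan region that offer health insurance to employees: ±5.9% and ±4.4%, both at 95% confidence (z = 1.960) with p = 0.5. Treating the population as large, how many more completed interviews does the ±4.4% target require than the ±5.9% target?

221

At ±5.9%: n = 1.960² × 0.2500 / 0.059² ≈ 275.90 → 276.
At ±4.4%: n = 1.960² × 0.2500 / 0.044² ≈ 496.07 → 497.
Additional respondents: 497 − 276 = 221.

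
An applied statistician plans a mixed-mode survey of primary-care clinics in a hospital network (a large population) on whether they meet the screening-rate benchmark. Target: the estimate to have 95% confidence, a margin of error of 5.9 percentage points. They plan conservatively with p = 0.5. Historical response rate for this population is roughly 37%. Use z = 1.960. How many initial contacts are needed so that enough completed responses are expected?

746

Completed interviews needed: n₀ = 1.960² × 0.2500 / 0.059² ≈ 275.90 → 276.
At a 37% response rate, contacts needed = 276 / 0.37 ≈ 745.95 → 746.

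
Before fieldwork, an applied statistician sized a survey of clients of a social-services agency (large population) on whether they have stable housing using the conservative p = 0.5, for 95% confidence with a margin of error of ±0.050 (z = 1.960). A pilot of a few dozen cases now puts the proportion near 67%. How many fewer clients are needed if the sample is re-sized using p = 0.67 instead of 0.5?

45

Conservative (p = 0.5): n = 1.960² × 0.25 / 0.050² ≈ 384.16 → 385.
Using p = 0.67: p(1−p) = 0.2211, so n = 1.960² × 0.2211 / 0.050² ≈ 339.75 → 340.
Reduction: 385 − 340 = 45.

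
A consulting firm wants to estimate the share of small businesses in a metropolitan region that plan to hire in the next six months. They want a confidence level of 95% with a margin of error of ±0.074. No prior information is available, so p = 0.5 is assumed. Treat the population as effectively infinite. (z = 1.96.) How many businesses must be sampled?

176

With p = 0.5, p(1−p) = 0.25.
n = z²·p(1−p)/E² = 1.96² × 0.2500 / 0.074² = 3.8416 × 0.2500 / 0.005476 ≈ 175.38.
Rounding up gives n = 176.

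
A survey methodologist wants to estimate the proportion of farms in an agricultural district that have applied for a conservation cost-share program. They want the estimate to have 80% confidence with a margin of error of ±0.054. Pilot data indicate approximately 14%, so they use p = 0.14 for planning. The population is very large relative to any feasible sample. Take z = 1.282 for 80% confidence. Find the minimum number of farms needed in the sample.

68

With p = 0.14, p(1−p) = 0.1204.
n = z²·p(1−p)/E² = 1.282² × 0.1204 / 0.054² = 1.6435 × 0.1204 / 0.002916 ≈ 67.86.
Rounding up gives n = 68.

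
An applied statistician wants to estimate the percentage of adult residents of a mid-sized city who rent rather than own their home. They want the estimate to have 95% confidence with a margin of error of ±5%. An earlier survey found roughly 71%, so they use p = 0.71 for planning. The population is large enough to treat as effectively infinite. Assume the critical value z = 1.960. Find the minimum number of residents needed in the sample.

317

With p = 0.71, p(1−p) = 0.2059.
n = z²·p(1−p)/E² = 1.960² × 0.2059 / 0.050² = 3.8416 × 0.2059 / 0.002500 ≈ 316.39.
Rounding up gives n = 317.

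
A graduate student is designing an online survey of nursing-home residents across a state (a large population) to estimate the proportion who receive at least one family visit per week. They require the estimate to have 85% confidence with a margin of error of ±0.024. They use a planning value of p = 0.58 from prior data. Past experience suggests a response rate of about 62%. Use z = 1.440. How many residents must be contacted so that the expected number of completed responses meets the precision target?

1415

Completed interviews needed: n₀ = 1.440² × 0.2436 / 0.024² ≈ 876.96 → 877.
At a 62% response rate, contacts needed = 877 / 0.62 ≈ 1414.52 → 1415.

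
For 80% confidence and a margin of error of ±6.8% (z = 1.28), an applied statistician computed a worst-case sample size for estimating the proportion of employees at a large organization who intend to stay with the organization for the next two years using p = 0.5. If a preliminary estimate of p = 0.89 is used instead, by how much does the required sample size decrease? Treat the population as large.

54

Conservative (p = 0.5): n = 1.28² × 0.25 / 0.068² ≈ 88.58 → 89.
Using p = 0.89: p(1−p) = 0.0979, so n = 1.28² × 0.0979 / 0.068² ≈ 34.69 → 35.
Reduction: 89 − 35 = 54.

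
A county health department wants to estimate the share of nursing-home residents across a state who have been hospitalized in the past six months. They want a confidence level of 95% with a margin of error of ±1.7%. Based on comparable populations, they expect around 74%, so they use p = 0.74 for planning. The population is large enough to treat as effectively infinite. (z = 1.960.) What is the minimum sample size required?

With p = 0.74, p(1−p) = 0.1924.
n = z²·p(1−p)/E² = 1.960² × 0.1924 / 0.017² = 3.8416 × 0.1924 / 0.000289 ≈ 2557.52.
Rounding up gives n = 2558.

2558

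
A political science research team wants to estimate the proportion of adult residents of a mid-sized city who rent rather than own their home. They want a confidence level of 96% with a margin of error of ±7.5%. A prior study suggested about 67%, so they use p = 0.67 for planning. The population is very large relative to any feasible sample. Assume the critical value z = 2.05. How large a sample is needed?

166

With p = 0.67, p(1−p) = 0.2211.
n = z²·p(1−p)/E² = 2.05² × 0.2211 / 0.075² = 4.2025 × 0.2211 / 0.005625 ≈ 165.19.
Rounding up gives n = 166.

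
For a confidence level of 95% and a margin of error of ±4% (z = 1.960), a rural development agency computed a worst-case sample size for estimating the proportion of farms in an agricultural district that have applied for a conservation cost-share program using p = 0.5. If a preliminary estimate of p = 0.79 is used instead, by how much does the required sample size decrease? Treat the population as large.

202

Conservative (p = 0.5): n = 1.960² × 0.25 / 0.040² ≈ 600.25 → 601.
Using p = 0.79: p(1−p) = 0.1659, so n = 1.960² × 0.1659 / 0.040² ≈ 398.33 → 399.
Reduction: 601 − 399 = 202.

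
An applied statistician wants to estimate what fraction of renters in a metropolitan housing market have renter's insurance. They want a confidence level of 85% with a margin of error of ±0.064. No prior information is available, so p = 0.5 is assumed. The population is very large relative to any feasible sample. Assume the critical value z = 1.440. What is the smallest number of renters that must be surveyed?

127

With p = 0.5, p(1−p) = 0.25.
n = z²·p(1−p)/E² = 1.440² × 0.2500 / 0.064² = 2.0736 × 0.2500 / 0.004096 ≈ 126.56.
Rounding up gives n = 127.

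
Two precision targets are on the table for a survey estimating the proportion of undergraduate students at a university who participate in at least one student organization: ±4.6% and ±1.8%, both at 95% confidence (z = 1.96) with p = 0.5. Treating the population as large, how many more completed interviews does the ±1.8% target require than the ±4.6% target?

2511

At ±4.6%: n = 1.96² × 0.2500 / 0.046² ≈ 453.88 → 454.
At ±1.8%: n = 1.96² × 0.2500 / 0.018² ≈ 2964.20 → 2965.
Additional respondents: 2965 − 454 = 2511.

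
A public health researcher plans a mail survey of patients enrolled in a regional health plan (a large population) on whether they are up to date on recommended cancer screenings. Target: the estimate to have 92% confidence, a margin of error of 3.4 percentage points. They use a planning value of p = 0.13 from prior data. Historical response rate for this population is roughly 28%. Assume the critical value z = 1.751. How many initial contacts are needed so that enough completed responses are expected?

Completed interviews needed: n₀ = 1.751² × 0.1131 / 0.034² ≈ 299.97 → 300.
At a 28% response rate, contacts needed = 300 / 0.28 ≈ 1071.43 → 1072.

1072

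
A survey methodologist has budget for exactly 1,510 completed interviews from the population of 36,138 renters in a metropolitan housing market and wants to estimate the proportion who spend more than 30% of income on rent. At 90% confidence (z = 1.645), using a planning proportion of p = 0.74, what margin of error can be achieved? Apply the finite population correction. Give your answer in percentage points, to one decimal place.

1.8

Finite-population factor: (N−n)/(N−1) = (36138−1510)/(36138−1) = 0.9582.
SE(p̂) = √[p(1−p)/n · (N−n)/(N−1)] = √[0.1924/1510 × 0.9582] = 0.01105.
E = z × SE = 1.645 × 0.01105 = 0.01818 ≈ 1.8 percentage points.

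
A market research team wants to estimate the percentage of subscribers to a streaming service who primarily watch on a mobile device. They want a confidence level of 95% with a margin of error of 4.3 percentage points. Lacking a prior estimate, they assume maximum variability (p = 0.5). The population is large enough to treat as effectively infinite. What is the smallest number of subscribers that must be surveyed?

For 95% confidence, z = 1.960.
With p = 0.5, p(1−p) = 0.25.
n = z²·p(1−p)/E² = 1.960² × 0.2500 / 0.043² = 3.8416 × 0.2500 / 0.001849 ≈ 519.42.
Rounding up gives n = 520.

520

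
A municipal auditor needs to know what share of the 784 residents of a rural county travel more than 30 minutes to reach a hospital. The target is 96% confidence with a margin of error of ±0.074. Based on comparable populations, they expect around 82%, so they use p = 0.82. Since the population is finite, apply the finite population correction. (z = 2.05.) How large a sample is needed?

100

Unadjusted: n₀ = 2.05² × 0.82 × 0.18 / 0.074² ≈ 113.27, so n₀ = 114.
Finite population correction with N = 784: n = n₀ / (1 + (n₀−1)/N) = 114 / (1 + 113/784) = 114 / 1.1441 ≈ 99.64.
Rounding up, n = 100.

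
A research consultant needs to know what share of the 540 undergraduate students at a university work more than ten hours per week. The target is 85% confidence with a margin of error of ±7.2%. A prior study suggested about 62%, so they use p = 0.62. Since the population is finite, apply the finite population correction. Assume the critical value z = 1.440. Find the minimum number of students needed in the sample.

Unadjusted: n₀ = 1.440² × 0.62 × 0.38 / 0.072² ≈ 94.24, so n₀ = 95.
Finite population correction with N = 540: n = n₀ / (1 + (n₀−1)/N) = 95 / (1 + 94/540) = 95 / 1.1741 ≈ 80.91.
Rounding up, n = 81.

81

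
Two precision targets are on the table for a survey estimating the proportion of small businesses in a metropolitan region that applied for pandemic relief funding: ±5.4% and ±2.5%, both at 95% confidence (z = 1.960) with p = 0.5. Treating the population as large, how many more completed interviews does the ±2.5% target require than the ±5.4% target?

At ±5.4%: n = 1.960² × 0.2500 / 0.054² ≈ 329.36 → 330.
At ±2.5%: n = 1.960² × 0.2500 / 0.025² ≈ 1536.64 → 1537.
Additional respondents: 1537 − 330 = 1207.

1207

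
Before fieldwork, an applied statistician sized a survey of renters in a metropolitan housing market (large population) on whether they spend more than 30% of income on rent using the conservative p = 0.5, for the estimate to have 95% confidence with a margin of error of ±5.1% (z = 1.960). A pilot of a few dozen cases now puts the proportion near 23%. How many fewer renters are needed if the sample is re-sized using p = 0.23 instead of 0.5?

Conservative (p = 0.5): n = 1.960² × 0.25 / 0.051² ≈ 369.24 → 370.
Using p = 0.23: p(1−p) = 0.1771, so n = 1.960² × 0.1771 / 0.051² ≈ 261.57 → 262.
Reduction: 370 − 262 = 108.

108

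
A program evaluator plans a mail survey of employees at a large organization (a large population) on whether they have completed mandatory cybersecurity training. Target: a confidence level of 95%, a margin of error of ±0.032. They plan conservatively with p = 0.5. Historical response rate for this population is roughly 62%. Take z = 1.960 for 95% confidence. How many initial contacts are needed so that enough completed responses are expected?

Completed interviews needed: n₀ = 1.960² × 0.2500 / 0.032² ≈ 937.89 → 938.
At a 62% response rate, contacts needed = 938 / 0.62 ≈ 1512.90 → 1513.

1513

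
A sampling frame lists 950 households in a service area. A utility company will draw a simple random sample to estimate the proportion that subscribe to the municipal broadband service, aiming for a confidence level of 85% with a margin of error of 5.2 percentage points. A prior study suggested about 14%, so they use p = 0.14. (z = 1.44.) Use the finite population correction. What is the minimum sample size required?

85

Unadjusted: n₀ = 1.44² × 0.14 × 0.86 / 0.052² ≈ 92.33, so n₀ = 93.
Finite population correction with N = 950: n = n₀ / (1 + (n₀−1)/N) = 93 / (1 + 92/950) = 93 / 1.0968 ≈ 84.79.
Rounding up, n = 85.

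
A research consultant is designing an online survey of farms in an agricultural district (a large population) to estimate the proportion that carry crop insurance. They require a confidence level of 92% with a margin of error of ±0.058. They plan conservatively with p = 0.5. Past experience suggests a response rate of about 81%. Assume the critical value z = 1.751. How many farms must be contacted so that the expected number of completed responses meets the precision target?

Completed interviews needed: n₀ = 1.751² × 0.2500 / 0.058² ≈ 227.85 → 228.
At an 81% response rate, contacts needed = 228 / 0.81 ≈ 281.48 → 282.

282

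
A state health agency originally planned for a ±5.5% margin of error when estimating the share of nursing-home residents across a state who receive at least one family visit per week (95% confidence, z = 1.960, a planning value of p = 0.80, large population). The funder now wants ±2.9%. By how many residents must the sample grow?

At ±5.5%: n = 1.960² × 0.1600 / 0.055² ≈ 203.19 → 204.
At ±2.9%: n = 1.960² × 0.1600 / 0.029² ≈ 730.86 → 731.
Additional respondents: 731 − 204 = 527.

527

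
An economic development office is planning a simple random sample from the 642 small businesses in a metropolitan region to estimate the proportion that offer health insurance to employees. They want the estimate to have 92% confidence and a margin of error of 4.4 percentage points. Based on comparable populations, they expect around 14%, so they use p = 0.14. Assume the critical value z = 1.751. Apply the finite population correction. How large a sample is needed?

Unadjusted: n₀ = 1.751² × 0.14 × 0.86 / 0.044² ≈ 190.67, so n₀ = 191.
Finite population correction with N = 642: n = n₀ / (1 + (n₀−1)/N) = 191 / (1 + 190/642) = 191 / 1.2960 ≈ 147.38.
Rounding up, n = 148.

148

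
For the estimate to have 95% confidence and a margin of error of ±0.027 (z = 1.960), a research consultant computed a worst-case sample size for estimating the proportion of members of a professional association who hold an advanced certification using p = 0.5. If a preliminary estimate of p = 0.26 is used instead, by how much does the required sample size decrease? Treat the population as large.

304

Conservative (p = 0.5): n = 1.960² × 0.25 / 0.027² ≈ 1317.42 → 1318.
Using p = 0.26: p(1−p) = 0.1924, so n = 1.960² × 0.1924 / 0.027² ≈ 1013.89 → 1014.
Reduction: 1318 − 1014 = 304.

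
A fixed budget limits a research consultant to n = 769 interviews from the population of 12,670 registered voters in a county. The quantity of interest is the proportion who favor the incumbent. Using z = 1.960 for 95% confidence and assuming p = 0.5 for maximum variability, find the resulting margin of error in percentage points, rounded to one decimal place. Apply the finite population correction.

Finite-population factor: (N−n)/(N−1) = (12670−769)/(12670−1) = 0.9394.
SE(p̂) = √[p(1−p)/n · (N−n)/(N−1)] = √[0.2500/769 × 0.9394] = 0.01748.
E = z × SE = 1.960 × 0.01748 = 0.03425 ≈ 3.4 percentage points.

3.4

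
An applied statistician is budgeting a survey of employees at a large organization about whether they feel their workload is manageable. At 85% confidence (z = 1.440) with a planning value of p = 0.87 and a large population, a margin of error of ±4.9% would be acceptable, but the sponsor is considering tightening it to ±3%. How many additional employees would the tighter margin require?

163

At ±4.9%: n = 1.440² × 0.1131 / 0.049² ≈ 97.68 → 98.
At ±3%: n = 1.440² × 0.1131 / 0.030² ≈ 260.58 → 261.
Additional respondents: 261 − 98 = 163.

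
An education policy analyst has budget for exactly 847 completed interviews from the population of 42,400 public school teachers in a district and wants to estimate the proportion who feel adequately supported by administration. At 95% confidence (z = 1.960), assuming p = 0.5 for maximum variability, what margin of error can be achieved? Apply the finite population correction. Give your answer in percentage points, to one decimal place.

3.3

Finite-population factor: (N−n)/(N−1) = (42400−847)/(42400−1) = 0.9800.
SE(p̂) = √[p(1−p)/n · (N−n)/(N−1)] = √[0.2500/847 × 0.9800] = 0.01701.
E = z × SE = 1.960 × 0.01701 = 0.03334 ≈ 3.3 percentage points.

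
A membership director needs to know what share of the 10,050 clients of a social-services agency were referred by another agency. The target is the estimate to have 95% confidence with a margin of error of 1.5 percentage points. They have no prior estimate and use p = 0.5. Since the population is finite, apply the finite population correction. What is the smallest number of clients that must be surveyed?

2997

For 95% confidence, z = 1.960.
Unadjusted: n₀ = 1.960² × 0.50 × 0.50 / 0.015² ≈ 4268.44, so n₀ = 4269.
Finite population correction with N = 10,050: n = n₀ / (1 + (n₀−1)/N) = 4269 / (1 + 4268/10050) = 4269 / 1.4247 ≈ 2996.47.
Rounding up, n = 2997.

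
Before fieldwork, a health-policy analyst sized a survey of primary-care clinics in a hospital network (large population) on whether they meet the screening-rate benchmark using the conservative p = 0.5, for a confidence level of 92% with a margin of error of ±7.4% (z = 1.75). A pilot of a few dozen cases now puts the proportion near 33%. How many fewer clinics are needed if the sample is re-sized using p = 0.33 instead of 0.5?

16

Conservative (p = 0.5): n = 1.75² × 0.25 / 0.074² ≈ 139.81 → 140.
Using p = 0.33: p(1−p) = 0.2211, so n = 1.75² × 0.2211 / 0.074² ≈ 123.65 → 124.
Reduction: 140 − 124 = 16.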